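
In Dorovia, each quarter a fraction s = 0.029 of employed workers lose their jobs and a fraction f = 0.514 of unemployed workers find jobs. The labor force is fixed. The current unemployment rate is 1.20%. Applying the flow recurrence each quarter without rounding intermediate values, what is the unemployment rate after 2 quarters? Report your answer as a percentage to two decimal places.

With a fixed labor force, u_{t+1} = u_t + s·(1−u_t) − f·u_t = u_t·(1−s−f) + s.
Here 1−s−f = 0.457 and s = 0.029.
u_1 = 0.012000 × 0.457 + 0.029 = 0.034484.
u_2 = 0.034484 × 0.457 + 0.029 = 0.044759.

Unemployment rate after two quarters ≈ 4.48%.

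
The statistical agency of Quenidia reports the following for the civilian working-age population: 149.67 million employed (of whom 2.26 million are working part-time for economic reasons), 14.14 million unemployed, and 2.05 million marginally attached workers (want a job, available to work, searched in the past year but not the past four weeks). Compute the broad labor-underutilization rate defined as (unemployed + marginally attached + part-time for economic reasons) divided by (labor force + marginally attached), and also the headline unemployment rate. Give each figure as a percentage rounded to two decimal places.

Broad underutilization rate ≈ 11.12%; headline unemployment rate ≈ 8.63%.

Labor force = 149.67 + 14.14 = 163.81 million.
Numerator = 14.14 + 2.05 + 2.26 = 18.45 million.
Denominator = 163.81 + 2.05 = 165.86 million.
Broad rate = 18.45 / 165.86 = 11.12%.
Headline unemployment rate = 14.14 / 163.81 = 8.63%.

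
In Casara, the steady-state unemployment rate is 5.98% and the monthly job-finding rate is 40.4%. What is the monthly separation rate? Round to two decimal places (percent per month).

From u* = s/(s+f): s = u·f/(1−u).
s = 0.0598 × 40.4 / (1 − 0.0598) = 2.4159 / 0.9402 ≈ 2.57% per month.

Separation rate ≈ 2.57% per month.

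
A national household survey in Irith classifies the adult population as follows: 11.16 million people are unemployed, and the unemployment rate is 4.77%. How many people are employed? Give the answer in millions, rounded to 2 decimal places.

Labor force = U / u = 11.16 / 0.0477 ≈ 233.96 million.
Employed = labor force − unemployed = 233.96 − 11.16 = 222.80 million.

About 222.80 million are employed.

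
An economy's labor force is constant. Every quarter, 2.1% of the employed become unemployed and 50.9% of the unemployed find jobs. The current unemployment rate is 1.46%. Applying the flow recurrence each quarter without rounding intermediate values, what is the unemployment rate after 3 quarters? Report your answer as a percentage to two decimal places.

Unemployment rate after three quarters ≈ 3.70%.

With a fixed labor force, u_{t+1} = u_t + s·(1−u_t) − f·u_t = u_t·(1−s−f) + s.
Here 1−s−f = 0.470 and s = 0.021.
u_1 = 0.014600 × 0.470 + 0.021 = 0.027862.
u_2 = 0.027862 × 0.470 + 0.021 = 0.034095.
u_3 = 0.034095 × 0.470 + 0.021 = 0.037025.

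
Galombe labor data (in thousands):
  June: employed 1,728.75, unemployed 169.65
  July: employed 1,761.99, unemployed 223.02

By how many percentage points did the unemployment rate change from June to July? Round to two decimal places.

June: labor force = 1,728.75 + 169.65 = 1,898.40; u = 169.65/1,898.40 = 8.94%.
July: labor force = 1,761.99 + 223.02 = 1,985.01; u = 223.02/1,985.01 = 11.24%.
Change = 11.24% − 8.94% = +2.30 pp.

The unemployment rate changed by +2.30 percentage points.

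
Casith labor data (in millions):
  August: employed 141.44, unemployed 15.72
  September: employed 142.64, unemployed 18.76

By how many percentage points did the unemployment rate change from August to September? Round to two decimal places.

August: labor force = 141.44 + 15.72 = 157.16; u = 15.72/157.16 = 10.00%.
September: labor force = 142.64 + 18.76 = 161.40; u = 18.76/161.40 = 11.62%.
Change = 11.62% − 10.00% = +1.62 pp.

The unemployment rate changed by +1.62 percentage points.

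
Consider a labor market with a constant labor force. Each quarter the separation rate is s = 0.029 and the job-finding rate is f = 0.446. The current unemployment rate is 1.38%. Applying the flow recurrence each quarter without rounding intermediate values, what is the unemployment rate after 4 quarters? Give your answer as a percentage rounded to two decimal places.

Unemployment rate after four quarters ≈ 5.75%.

With a fixed labor force, u_{t+1} = u_t + s·(1−u_t) − f·u_t = u_t·(1−s−f) + s.
Here 1−s−f = 0.525 and s = 0.029.
u_1 = 0.013800 × 0.525 + 0.029 = 0.036245.
u_2 = 0.036245 × 0.525 + 0.029 = 0.048029.
u_3 = 0.048029 × 0.525 + 0.029 = 0.054215.
u_4 = 0.054215 × 0.525 + 0.029 = 0.057463.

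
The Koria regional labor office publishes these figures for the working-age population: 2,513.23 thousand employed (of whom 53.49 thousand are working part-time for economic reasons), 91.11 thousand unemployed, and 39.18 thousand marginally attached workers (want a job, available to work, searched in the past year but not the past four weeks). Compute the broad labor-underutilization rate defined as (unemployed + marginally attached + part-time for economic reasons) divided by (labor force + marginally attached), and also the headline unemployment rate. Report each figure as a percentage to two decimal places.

Broad underutilization rate ≈ 6.95%; headline unemployment rate ≈ 3.50%.

Labor force = 2,513.23 + 91.11 = 2,604.34 thousand.
Numerator = 91.11 + 39.18 + 53.49 = 183.78 thousand.
Denominator = 2,604.34 + 39.18 = 2,643.52 thousand.
Broad rate = 183.78 / 2,643.52 = 6.95%.
Headline unemployment rate = 91.11 / 2,604.34 = 3.50%.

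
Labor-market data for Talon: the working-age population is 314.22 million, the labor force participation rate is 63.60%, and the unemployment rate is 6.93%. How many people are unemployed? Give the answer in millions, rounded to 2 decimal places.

Labor force = 0.6360 × 314.22 = 199.84 million.
Unemployed = 0.0693 × 199.84 ≈ 13.85 million.

About 13.85 million are unemployed.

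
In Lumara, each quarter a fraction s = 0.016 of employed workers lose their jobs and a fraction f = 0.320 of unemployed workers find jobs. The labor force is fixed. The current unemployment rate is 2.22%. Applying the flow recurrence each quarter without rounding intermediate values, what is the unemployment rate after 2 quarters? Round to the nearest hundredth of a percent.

Unemployment rate after two quarters ≈ 3.64%.

With a fixed labor force, u_{t+1} = u_t + s·(1−u_t) − f·u_t = u_t·(1−s−f) + s.
Here 1−s−f = 0.664 and s = 0.016.
u_1 = 0.022200 × 0.664 + 0.016 = 0.030741.
u_2 = 0.030741 × 0.664 + 0.016 = 0.036412.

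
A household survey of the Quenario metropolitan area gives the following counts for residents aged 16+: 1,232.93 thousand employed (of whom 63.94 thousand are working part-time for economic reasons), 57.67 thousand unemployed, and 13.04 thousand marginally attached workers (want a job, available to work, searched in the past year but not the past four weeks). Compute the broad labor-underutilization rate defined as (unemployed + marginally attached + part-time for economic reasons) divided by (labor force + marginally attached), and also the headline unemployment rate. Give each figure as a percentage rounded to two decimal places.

Labor force = 1,232.93 + 57.67 = 1,290.60 thousand.
Numerator = 57.67 + 13.04 + 63.94 = 134.65 thousand.
Denominator = 1,290.60 + 13.04 = 1,303.64 thousand.
Broad rate = 134.65 / 1,303.64 = 10.33%.
Headline unemployment rate = 57.67 / 1,290.60 = 4.47%.

Broad underutilization rate ≈ 10.33%; headline unemployment rate ≈ 4.47%.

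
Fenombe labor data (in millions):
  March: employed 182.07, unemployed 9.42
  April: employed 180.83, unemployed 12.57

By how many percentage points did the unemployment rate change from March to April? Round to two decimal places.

The unemployment rate changed by +1.58 percentage points.

March: labor force = 182.07 + 9.42 = 191.49; u = 9.42/191.49 = 4.92%.
April: labor force = 180.83 + 12.57 = 193.40; u = 12.57/193.40 = 6.50%.
Change = 6.50% − 4.92% = +1.58 pp.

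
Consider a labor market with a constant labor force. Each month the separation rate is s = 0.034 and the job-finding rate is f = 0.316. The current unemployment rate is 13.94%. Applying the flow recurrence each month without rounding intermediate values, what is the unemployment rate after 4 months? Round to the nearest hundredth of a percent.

With a fixed labor force, u_{t+1} = u_t + s·(1−u_t) − f·u_t = u_t·(1−s−f) + s.
Here 1−s−f = 0.650 and s = 0.034.
u_1 = 0.139400 × 0.650 + 0.034 = 0.124610.
u_2 = 0.124610 × 0.650 + 0.034 = 0.114997.
u_3 = 0.114997 × 0.650 + 0.034 = 0.108748.
u_4 = 0.108748 × 0.650 + 0.034 = 0.104686.

Unemployment rate after four months ≈ 10.47%.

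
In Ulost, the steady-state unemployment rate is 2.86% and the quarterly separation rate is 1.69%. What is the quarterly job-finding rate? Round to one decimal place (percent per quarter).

From u* = s/(s+f): f = s·(1−u)/u.
f = 1.69 × (1 − 0.0286) / 0.0286 = 1.6417 / 0.0286 ≈ 57.4% per quarter.

Job-finding rate ≈ 57.4% per quarter.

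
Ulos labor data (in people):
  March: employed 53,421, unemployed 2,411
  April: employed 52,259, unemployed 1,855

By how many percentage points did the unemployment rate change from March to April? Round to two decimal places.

March: labor force = 53,421 + 2,411 = 55,832; u = 2,411/55,832 = 4.32%.
April: labor force = 52,259 + 1,855 = 54,114; u = 1,855/54,114 = 3.43%.
Change = 3.43% − 4.32% = −0.89 pp.

The unemployment rate changed by −0.89 percentage points.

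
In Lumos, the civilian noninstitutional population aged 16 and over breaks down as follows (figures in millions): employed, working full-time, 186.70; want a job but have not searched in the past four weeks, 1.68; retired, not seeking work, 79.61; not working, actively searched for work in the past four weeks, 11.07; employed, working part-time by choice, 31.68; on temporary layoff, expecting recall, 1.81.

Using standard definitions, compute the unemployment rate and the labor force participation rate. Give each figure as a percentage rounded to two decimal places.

Employed = 186.70 + 31.68 = 218.38 million.
Unemployed = 11.07 + 1.81 = 12.88 million (jobless and actively searching, or on temporary layoff).
Labor force = 218.38 + 12.88 = 231.26 million.
Not in labor force = 1.68 + 79.61 = 81.29 million (those not working and not actively searching are outside the labor force — including those who want a job but have given up searching).
Civilian working-age population = 231.26 + 81.29 = 312.55 million.
Unemployment rate = 12.88 / 231.26 = 5.57%.
Labor force participation rate = 231.26 / 312.55 = 73.99%.

Unemployment rate ≈ 5.57%; labor force participation rate ≈ 73.99%.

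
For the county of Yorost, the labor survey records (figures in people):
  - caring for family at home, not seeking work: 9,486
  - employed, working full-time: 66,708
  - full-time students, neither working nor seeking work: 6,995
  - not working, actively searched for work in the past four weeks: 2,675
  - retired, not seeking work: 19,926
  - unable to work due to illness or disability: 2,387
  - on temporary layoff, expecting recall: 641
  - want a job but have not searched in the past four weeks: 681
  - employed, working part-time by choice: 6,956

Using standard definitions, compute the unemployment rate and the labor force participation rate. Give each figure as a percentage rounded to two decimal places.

Employed = 66,708 + 6,956 = 73,664.
Unemployed = 2,675 + 641 = 3,316 (jobless and actively searching, or on temporary layoff).
Labor force = 73,664 + 3,316 = 76,980.
Not in labor force = 9,486 + 6,995 + 19,926 + 2,387 + 681 = 39,475 (those not working and not actively searching are outside the labor force — including those who want a job but have given up searching).
Civilian working-age population = 76,980 + 39,475 = 116,455.
Unemployment rate = 3,316 / 76,980 = 4.31%.
Labor force participation rate = 76,980 / 116,455 = 66.10%.

Unemployment rate ≈ 4.31%; labor force participation rate ≈ 66.10%.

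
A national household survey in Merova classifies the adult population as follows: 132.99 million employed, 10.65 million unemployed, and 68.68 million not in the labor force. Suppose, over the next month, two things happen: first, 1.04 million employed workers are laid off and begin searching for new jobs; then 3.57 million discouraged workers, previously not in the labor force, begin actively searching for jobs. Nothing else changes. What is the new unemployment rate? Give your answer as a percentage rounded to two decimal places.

New unemployment rate ≈ 10.37%.

Initially, labor force = 132.99 + 10.65 = 143.64 million, so u = 10.65/143.64 = 7.41%.
After the first change, employed falls and unemployed rises by 1.04; labor force unchanged → E = 131.95, U = 11.69, labor force = 143.64 million.
After the second change, unemployed and labor force both rise by 3.57 → E = 131.95, U = 15.26, labor force = 147.21 million.
New unemployment rate = 15.26 / 147.21 = 10.37%.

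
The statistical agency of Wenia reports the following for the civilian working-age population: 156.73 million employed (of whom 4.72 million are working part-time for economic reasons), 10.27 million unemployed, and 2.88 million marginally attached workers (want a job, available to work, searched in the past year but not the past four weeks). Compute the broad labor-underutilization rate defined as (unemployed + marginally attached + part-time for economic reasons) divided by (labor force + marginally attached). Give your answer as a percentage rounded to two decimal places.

Labor force = 156.73 + 10.27 = 167.00 million.
Numerator = 10.27 + 2.88 + 4.72 = 17.87 million.
Denominator = 167.00 + 2.88 = 169.88 million.
Broad rate = 17.87 / 169.88 = 10.52%.

Broad underutilization rate ≈ 10.52%.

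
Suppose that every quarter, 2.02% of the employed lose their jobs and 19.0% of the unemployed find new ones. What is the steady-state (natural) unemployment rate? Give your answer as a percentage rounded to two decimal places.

At steady state the flows balance: s·E = f·U, so U/(E+U) = s/(s+f).
u* = 2.02 / (2.02 + 19.0) = 2.02 / 21.02 = 9.61%.

Steady-state unemployment rate ≈ 9.61%.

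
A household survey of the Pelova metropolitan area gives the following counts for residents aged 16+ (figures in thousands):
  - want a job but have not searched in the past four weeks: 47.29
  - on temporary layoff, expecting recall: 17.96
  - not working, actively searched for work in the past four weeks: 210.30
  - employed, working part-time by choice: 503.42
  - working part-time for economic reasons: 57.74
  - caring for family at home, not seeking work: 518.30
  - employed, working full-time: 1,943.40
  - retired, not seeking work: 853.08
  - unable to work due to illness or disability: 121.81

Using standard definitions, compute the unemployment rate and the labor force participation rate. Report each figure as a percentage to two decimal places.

Unemployment rate ≈ 8.35%; labor force participation rate ≈ 63.95%.

Employed = 503.42 + 57.74 + 1,943.40 = 2,504.56 thousand (anyone who worked, including part-time for economic reasons, counts as employed).
Unemployed = 17.96 + 210.30 = 228.26 thousand (jobless and actively searching, or on temporary layoff).
Labor force = 2,504.56 + 228.26 = 2,732.82 thousand.
Not in labor force = 47.29 + 518.30 + 853.08 + 121.81 = 1,540.48 thousand (those not working and not actively searching are outside the labor force — including those who want a job but have given up searching).
Civilian working-age population = 2,732.82 + 1,540.48 = 4,273.30 thousand.
Unemployment rate = 228.26 / 2,732.82 = 8.35%.
Labor force participation rate = 2,732.82 / 4,273.30 = 63.95%.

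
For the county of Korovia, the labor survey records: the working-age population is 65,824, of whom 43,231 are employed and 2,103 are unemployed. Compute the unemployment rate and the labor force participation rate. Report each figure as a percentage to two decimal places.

Labor force = employed + unemployed = 43,231 + 2,103 = 45,334.
Unemployment rate = 2,103 / 45,334 = 4.64%.
Labor force participation rate = 45,334 / 65,824 = 68.87%.

Unemployment rate ≈ 4.64%; labor force participation rate ≈ 68.87%.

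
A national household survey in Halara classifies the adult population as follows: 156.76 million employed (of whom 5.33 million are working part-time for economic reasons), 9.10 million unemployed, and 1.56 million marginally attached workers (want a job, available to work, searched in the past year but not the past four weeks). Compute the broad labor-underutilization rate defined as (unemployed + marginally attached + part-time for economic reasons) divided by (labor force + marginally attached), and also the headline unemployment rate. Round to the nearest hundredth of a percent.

Labor force = 156.76 + 9.10 = 165.86 million.
Numerator = 9.10 + 1.56 + 5.33 = 15.99 million.
Denominator = 165.86 + 1.56 = 167.42 million.
Broad rate = 15.99 / 167.42 = 9.55%.
Headline unemployment rate = 9.10 / 165.86 = 5.49%.

Broad underutilization rate ≈ 9.55%; headline unemployment rate ≈ 5.49%.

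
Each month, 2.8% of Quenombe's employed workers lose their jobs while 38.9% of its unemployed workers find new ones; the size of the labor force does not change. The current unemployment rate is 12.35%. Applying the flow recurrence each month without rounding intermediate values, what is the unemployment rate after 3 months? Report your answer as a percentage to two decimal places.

With a fixed labor force, u_{t+1} = u_t + s·(1−u_t) − f·u_t = u_t·(1−s−f) + s.
Here 1−s−f = 0.583 and s = 0.028.
u_1 = 0.123500 × 0.583 + 0.028 = 0.100000.
u_2 = 0.100000 × 0.583 + 0.028 = 0.086300.
u_3 = 0.086300 × 0.583 + 0.028 = 0.078313.

Unemployment rate after three months ≈ 7.83%.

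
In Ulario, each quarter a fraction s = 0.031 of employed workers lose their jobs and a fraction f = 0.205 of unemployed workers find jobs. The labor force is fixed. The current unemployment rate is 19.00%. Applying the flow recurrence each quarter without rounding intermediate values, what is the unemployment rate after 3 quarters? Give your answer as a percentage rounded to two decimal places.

With a fixed labor force, u_{t+1} = u_t + s·(1−u_t) − f·u_t = u_t·(1−s−f) + s.
Here 1−s−f = 0.764 and s = 0.031.
u_1 = 0.190000 × 0.764 + 0.031 = 0.176160.
u_2 = 0.176160 × 0.764 + 0.031 = 0.165586.
u_3 = 0.165586 × 0.764 + 0.031 = 0.157508.

Unemployment rate after three quarters ≈ 15.75%.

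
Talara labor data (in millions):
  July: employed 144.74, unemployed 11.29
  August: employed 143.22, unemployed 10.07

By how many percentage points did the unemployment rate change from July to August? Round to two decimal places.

The unemployment rate changed by −0.67 percentage points.

July: labor force = 144.74 + 11.29 = 156.03; u = 11.29/156.03 = 7.24%.
August: labor force = 143.22 + 10.07 = 153.29; u = 10.07/153.29 = 6.57%.
Change = 6.57% − 7.24% = −0.67 pp.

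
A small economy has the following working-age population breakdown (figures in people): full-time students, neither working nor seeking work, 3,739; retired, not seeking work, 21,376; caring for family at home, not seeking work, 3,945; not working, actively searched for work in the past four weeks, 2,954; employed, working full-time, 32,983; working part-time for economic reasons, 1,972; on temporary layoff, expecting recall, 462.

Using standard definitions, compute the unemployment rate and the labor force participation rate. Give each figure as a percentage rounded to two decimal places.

Employed = 32,983 + 1,972 = 34,955 (anyone who worked, including part-time for economic reasons, counts as employed).
Unemployed = 2,954 + 462 = 3,416 (jobless and actively searching, or on temporary layoff).
Labor force = 34,955 + 3,416 = 38,371.
Not in labor force = 3,739 + 21,376 + 3,945 = 29,060 (those not working and not actively searching are outside the labor force).
Civilian working-age population = 38,371 + 29,060 = 67,431.
Unemployment rate = 3,416 / 38,371 = 8.90%.
Labor force participation rate = 38,371 / 67,431 = 56.90%.

Unemployment rate ≈ 8.90%; labor force participation rate ≈ 56.90%.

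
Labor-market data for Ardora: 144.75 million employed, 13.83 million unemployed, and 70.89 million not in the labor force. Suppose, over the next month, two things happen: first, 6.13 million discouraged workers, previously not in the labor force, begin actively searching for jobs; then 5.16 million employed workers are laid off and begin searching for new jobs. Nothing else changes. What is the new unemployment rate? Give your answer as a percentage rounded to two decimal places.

New unemployment rate ≈ 15.25%.

Initially, labor force = 144.75 + 13.83 = 158.58 million, so u = 13.83/158.58 = 8.72%.
After the first change, unemployed and labor force both rise by 6.13 → E = 144.75, U = 19.96, labor force = 164.71 million.
After the second change, employed falls and unemployed rises by 5.16; labor force unchanged → E = 139.59, U = 25.12, labor force = 164.71 million.
New unemployment rate = 25.12 / 164.71 = 15.25%.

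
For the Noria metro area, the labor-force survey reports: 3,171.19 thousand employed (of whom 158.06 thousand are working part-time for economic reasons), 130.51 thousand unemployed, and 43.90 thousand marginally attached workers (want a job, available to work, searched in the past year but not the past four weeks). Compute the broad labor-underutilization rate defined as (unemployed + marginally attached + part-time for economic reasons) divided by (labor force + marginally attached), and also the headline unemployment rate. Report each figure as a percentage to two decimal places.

Broad underutilization rate ≈ 9.94%; headline unemployment rate ≈ 3.95%.

Labor force = 3,171.19 + 130.51 = 3,301.70 thousand.
Numerator = 130.51 + 43.90 + 158.06 = 332.47 thousand.
Denominator = 3,301.70 + 43.90 = 3,345.60 thousand.
Broad rate = 332.47 / 3,345.60 = 9.94%.
Headline unemployment rate = 130.51 / 3,301.70 = 3.95%.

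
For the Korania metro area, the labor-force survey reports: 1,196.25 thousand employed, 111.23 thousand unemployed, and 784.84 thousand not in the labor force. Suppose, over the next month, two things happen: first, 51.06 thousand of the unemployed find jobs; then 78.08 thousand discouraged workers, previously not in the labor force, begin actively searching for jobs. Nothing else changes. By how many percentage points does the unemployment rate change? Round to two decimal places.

Initially, labor force = 1,196.25 + 111.23 = 1,307.48 thousand, so u = 111.23/1,307.48 = 8.51%.
After the first change, unemployed falls and employed rises by 51.06; labor force unchanged → E = 1,247.31, U = 60.17, labor force = 1,307.48 thousand.
After the second change, unemployed and labor force both rise by 78.08 → E = 1,247.31, U = 138.25, labor force = 1,385.56 thousand.
New unemployment rate = 138.25 / 1,385.56 = 9.98%.
Change = 9.98% − 8.51% = +1.47 percentage points.

The unemployment rate changes by +1.47 percentage points.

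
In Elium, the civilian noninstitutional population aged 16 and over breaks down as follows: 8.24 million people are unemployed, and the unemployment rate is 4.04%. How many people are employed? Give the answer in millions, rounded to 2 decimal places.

Labor force = U / u = 8.24 / 0.0404 ≈ 203.96 million.
Employed = labor force − unemployed = 203.96 − 8.24 = 195.72 million.

About 195.72 million are employed.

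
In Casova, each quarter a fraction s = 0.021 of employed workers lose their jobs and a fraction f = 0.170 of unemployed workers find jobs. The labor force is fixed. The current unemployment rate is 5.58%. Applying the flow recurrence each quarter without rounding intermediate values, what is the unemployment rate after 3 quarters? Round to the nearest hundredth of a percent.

With a fixed labor force, u_{t+1} = u_t + s·(1−u_t) − f·u_t = u_t·(1−s−f) + s.
Here 1−s−f = 0.809 and s = 0.021.
u_1 = 0.055800 × 0.809 + 0.021 = 0.066142.
u_2 = 0.066142 × 0.809 + 0.021 = 0.074509.
u_3 = 0.074509 × 0.809 + 0.021 = 0.081278.

Unemployment rate after three quarters ≈ 8.13%.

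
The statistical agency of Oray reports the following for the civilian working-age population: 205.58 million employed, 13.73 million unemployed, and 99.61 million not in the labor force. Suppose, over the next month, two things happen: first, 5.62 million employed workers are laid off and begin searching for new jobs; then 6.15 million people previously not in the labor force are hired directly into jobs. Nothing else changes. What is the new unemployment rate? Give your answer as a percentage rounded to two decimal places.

New unemployment rate ≈ 8.58%.

Initially, labor force = 205.58 + 13.73 = 219.31 million, so u = 13.73/219.31 = 6.26%.
After the first change, employed falls and unemployed rises by 5.62; labor force unchanged → E = 199.96, U = 19.35, labor force = 219.31 million.
After the second change, employed and labor force both rise by 6.15; unemployed unchanged → E = 206.11, U = 19.35, labor force = 225.46 million.
New unemployment rate = 19.35 / 225.46 = 8.58%.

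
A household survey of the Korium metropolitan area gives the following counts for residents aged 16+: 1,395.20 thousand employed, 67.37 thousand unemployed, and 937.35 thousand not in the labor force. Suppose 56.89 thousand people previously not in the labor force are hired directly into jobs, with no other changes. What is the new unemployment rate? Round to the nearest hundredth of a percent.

Initially, labor force = 1,395.20 + 67.37 = 1,462.57 thousand, so u = 67.37/1,462.57 = 4.61%.
After the change, employed and labor force both rise by 56.89; unemployed unchanged → E = 1,452.09, U = 67.37, labor force = 1,519.46 thousand.
New unemployment rate = 67.37 / 1,519.46 = 4.43%.

New unemployment rate ≈ 4.43%.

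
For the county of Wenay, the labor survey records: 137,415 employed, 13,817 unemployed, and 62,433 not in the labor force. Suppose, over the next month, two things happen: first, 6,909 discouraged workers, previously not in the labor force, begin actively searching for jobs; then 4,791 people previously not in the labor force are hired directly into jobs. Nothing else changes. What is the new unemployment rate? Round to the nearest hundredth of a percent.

Initially, labor force = 137,415 + 13,817 = 151,232, so u = 13,817/151,232 = 9.14%.
After the first change, unemployed and labor force both rise by 6,909 → E = 137,415, U = 20,726, labor force = 158,141.
After the second change, employed and labor force both rise by 4,791; unemployed unchanged → E = 142,206, U = 20,726, labor force = 162,932.
New unemployment rate = 20,726 / 162,932 = 12.72%.

New unemployment rate ≈ 12.72%.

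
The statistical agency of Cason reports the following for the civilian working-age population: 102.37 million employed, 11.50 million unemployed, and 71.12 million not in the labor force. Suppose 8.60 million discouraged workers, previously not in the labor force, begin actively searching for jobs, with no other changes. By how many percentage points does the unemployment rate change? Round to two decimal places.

Initially, labor force = 102.37 + 11.50 = 113.87 million, so u = 11.50/113.87 = 10.10%.
After the change, unemployed and labor force both rise by 8.60 → E = 102.37, U = 20.10, labor force = 122.47 million.
New unemployment rate = 20.10 / 122.47 = 16.41%.
Change = 16.41% − 10.10% = +6.31 percentage points.

The unemployment rate changes by +6.31 percentage points.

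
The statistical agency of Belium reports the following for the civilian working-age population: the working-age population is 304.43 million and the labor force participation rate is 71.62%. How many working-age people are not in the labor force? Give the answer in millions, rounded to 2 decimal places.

Share not in the labor force = 1 − 0.7162 = 0.2838.
Not in labor force = 0.2838 × 304.43 ≈ 86.40 million.

About 86.40 million are not in the labor force.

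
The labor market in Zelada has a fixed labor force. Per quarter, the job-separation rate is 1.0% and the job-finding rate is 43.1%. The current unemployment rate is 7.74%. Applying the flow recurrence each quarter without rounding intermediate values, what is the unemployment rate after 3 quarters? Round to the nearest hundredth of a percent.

With a fixed labor force, u_{t+1} = u_t + s·(1−u_t) − f·u_t = u_t·(1−s−f) + s.
Here 1−s−f = 0.559 and s = 0.010.
u_1 = 0.077400 × 0.559 + 0.010 = 0.053267.
u_2 = 0.053267 × 0.559 + 0.010 = 0.039776.
u_3 = 0.039776 × 0.559 + 0.010 = 0.032235.

Unemployment rate after three quarters ≈ 3.22%.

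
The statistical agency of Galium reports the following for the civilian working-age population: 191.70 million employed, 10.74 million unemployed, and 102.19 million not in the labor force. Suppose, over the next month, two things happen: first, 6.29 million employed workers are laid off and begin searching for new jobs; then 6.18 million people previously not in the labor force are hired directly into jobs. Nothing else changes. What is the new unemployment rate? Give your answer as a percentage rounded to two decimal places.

New unemployment rate ≈ 8.16%.

Initially, labor force = 191.70 + 10.74 = 202.44 million, so u = 10.74/202.44 = 5.31%.
After the first change, employed falls and unemployed rises by 6.29; labor force unchanged → E = 185.41, U = 17.03, labor force = 202.44 million.
After the second change, employed and labor force both rise by 6.18; unemployed unchanged → E = 191.59, U = 17.03, labor force = 208.62 million.
New unemployment rate = 17.03 / 208.62 = 8.16%.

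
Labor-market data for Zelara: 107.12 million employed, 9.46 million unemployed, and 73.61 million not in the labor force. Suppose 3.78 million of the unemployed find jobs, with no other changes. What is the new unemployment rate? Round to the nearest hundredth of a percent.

Initially, labor force = 107.12 + 9.46 = 116.58 million, so u = 9.46/116.58 = 8.11%.
After the change, unemployed falls and employed rises by 3.78; labor force unchanged → E = 110.90, U = 5.68, labor force = 116.58 million.
New unemployment rate = 5.68 / 116.58 = 4.87%.

New unemployment rate ≈ 4.87%.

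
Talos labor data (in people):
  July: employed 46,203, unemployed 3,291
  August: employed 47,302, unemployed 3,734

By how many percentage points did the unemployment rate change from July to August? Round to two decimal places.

The unemployment rate changed by +0.67 percentage points.

July: labor force = 46,203 + 3,291 = 49,494; u = 3,291/49,494 = 6.65%.
August: labor force = 47,302 + 3,734 = 51,036; u = 3,734/51,036 = 7.32%.
Change = 7.32% − 6.65% = +0.67 pp.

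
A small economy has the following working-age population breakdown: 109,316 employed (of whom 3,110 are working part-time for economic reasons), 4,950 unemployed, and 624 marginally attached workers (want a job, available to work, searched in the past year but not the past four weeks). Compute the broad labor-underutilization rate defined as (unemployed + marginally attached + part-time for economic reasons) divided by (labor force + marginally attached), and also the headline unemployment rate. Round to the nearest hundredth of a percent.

Broad underutilization rate ≈ 7.56%; headline unemployment rate ≈ 4.33%.

Labor force = 109,316 + 4,950 = 114,266.
Numerator = 4,950 + 624 + 3,110 = 8,684.
Denominator = 114,266 + 624 = 114,890.
Broad rate = 8,684 / 114,890 = 7.56%.
Headline unemployment rate = 4,950 / 114,266 = 4.33%.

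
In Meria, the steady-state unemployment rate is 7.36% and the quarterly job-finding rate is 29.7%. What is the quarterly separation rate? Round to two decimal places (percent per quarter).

From u* = s/(s+f): s = u·f/(1−u).
s = 0.0736 × 29.7 / (1 − 0.0736) = 2.1859 / 0.9264 ≈ 2.36% per quarter.

Separation rate ≈ 2.36% per quarter.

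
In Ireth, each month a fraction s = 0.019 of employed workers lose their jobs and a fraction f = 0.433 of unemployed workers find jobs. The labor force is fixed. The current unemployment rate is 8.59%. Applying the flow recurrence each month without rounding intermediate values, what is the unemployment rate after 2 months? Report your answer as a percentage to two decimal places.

With a fixed labor force, u_{t+1} = u_t + s·(1−u_t) − f·u_t = u_t·(1−s−f) + s.
Here 1−s−f = 0.548 and s = 0.019.
u_1 = 0.085900 × 0.548 + 0.019 = 0.066073.
u_2 = 0.066073 × 0.548 + 0.019 = 0.055208.

Unemployment rate after two months ≈ 5.52%.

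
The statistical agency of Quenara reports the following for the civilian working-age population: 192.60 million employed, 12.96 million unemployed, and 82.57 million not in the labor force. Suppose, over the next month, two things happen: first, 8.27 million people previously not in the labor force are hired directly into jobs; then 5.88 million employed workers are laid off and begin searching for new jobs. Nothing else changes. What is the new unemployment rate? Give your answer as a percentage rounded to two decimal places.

Initially, labor force = 192.60 + 12.96 = 205.56 million, so u = 12.96/205.56 = 6.30%.
After the first change, employed and labor force both rise by 8.27; unemployed unchanged → E = 200.87, U = 12.96, labor force = 213.83 million.
After the second change, employed falls and unemployed rises by 5.88; labor force unchanged → E = 194.99, U = 18.84, labor force = 213.83 million.
New unemployment rate = 18.84 / 213.83 = 8.81%.

New unemployment rate ≈ 8.81%.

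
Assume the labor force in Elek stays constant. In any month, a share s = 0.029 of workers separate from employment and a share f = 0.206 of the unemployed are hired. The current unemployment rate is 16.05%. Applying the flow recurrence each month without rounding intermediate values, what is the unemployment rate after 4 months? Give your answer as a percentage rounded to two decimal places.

Unemployment rate after four months ≈ 13.61%.

With a fixed labor force, u_{t+1} = u_t + s·(1−u_t) − f·u_t = u_t·(1−s−f) + s.
Here 1−s−f = 0.765 and s = 0.029.
u_1 = 0.160500 × 0.765 + 0.029 = 0.151783.
u_2 = 0.151783 × 0.765 + 0.029 = 0.145114.
u_3 = 0.145114 × 0.765 + 0.029 = 0.140012.
u_4 = 0.140012 × 0.765 + 0.029 = 0.136109.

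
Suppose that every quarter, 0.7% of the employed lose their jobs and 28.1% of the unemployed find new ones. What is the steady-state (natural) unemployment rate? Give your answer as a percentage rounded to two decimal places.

At steady state the flows balance: s·E = f·U, so U/(E+U) = s/(s+f).
u* = 0.7 / (0.7 + 28.1) = 0.7 / 28.80 = 2.43%.

Steady-state unemployment rate ≈ 2.43%.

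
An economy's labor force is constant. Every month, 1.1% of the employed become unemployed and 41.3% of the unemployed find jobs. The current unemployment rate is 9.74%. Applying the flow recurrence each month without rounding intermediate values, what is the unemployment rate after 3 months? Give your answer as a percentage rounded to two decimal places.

Unemployment rate after three months ≈ 3.96%.

With a fixed labor force, u_{t+1} = u_t + s·(1−u_t) − f·u_t = u_t·(1−s−f) + s.
Here 1−s−f = 0.576 and s = 0.011.
u_1 = 0.097400 × 0.576 + 0.011 = 0.067102.
u_2 = 0.067102 × 0.576 + 0.011 = 0.049651.
u_3 = 0.049651 × 0.576 + 0.011 = 0.039599.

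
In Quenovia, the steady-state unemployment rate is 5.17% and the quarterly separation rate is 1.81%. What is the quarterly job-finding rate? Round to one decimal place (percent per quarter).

Job-finding rate ≈ 33.2% per quarter.

From u* = s/(s+f): f = s·(1−u)/u.
f = 1.81 × (1 − 0.0517) / 0.0517 = 1.7164 / 0.0517 ≈ 33.2% per quarter.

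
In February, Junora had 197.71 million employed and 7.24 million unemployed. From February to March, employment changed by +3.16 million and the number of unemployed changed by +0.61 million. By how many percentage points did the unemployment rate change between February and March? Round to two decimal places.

February: labor force = 197.71 + 7.24 = 204.95; u = 7.24/204.95 = 3.53%.
March: labor force = 200.87 + 7.85 = 208.72; u = 7.85/208.72 = 3.76%.
Change = 3.76% − 3.53% = +0.23 pp.

The unemployment rate changed by +0.23 percentage points.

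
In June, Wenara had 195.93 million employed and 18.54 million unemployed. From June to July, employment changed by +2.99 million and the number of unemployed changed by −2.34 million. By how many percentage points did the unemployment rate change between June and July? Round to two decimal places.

The unemployment rate changed by −1.11 percentage points.

June: labor force = 195.93 + 18.54 = 214.47; u = 18.54/214.47 = 8.64%.
July: labor force = 198.92 + 16.20 = 215.12; u = 16.20/215.12 = 7.53%.
Change = 7.53% − 8.64% = −1.11 pp.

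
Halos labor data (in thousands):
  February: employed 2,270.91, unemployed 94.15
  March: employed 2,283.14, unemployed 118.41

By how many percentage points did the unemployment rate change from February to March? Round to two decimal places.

The unemployment rate changed by +0.95 percentage points.

February: labor force = 2,270.91 + 94.15 = 2,365.06; u = 94.15/2,365.06 = 3.98%.
March: labor force = 2,283.14 + 118.41 = 2,401.55; u = 118.41/2,401.55 = 4.93%.
Change = 4.93% − 3.98% = +0.95 pp.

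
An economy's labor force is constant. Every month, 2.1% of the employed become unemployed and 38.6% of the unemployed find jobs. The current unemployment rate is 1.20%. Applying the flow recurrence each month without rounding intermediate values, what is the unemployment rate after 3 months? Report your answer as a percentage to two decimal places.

Unemployment rate after three months ≈ 4.33%.

With a fixed labor force, u_{t+1} = u_t + s·(1−u_t) − f·u_t = u_t·(1−s−f) + s.
Here 1−s−f = 0.593 and s = 0.021.
u_1 = 0.012000 × 0.593 + 0.021 = 0.028116.
u_2 = 0.028116 × 0.593 + 0.021 = 0.037673.
u_3 = 0.037673 × 0.593 + 0.021 = 0.043340.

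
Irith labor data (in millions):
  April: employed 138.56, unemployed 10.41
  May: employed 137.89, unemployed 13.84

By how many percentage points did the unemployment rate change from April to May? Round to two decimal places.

The unemployment rate changed by +2.13 percentage points.

April: labor force = 138.56 + 10.41 = 148.97; u = 10.41/148.97 = 6.99%.
May: labor force = 137.89 + 13.84 = 151.73; u = 13.84/151.73 = 9.12%.
Change = 9.12% − 6.99% = +2.13 pp.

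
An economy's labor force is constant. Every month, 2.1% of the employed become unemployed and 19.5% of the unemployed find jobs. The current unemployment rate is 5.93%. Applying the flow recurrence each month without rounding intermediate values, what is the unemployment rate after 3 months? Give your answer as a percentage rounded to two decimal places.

Unemployment rate after three months ≈ 7.89%.

With a fixed labor force, u_{t+1} = u_t + s·(1−u_t) − f·u_t = u_t·(1−s−f) + s.
Here 1−s−f = 0.784 and s = 0.021.
u_1 = 0.059300 × 0.784 + 0.021 = 0.067491.
u_2 = 0.067491 × 0.784 + 0.021 = 0.073913.
u_3 = 0.073913 × 0.784 + 0.021 = 0.078948.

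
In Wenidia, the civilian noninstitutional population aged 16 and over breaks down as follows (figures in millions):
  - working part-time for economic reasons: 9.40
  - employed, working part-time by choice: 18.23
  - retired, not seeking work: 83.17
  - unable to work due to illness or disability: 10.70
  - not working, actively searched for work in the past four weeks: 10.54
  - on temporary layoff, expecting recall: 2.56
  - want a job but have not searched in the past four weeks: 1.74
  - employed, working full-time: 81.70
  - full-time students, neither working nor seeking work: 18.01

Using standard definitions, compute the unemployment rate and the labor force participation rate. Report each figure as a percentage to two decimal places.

Employed = 9.40 + 18.23 + 81.70 = 109.33 million (anyone who worked, including part-time for economic reasons, counts as employed).
Unemployed = 10.54 + 2.56 = 13.10 million (jobless and actively searching, or on temporary layoff).
Labor force = 109.33 + 13.10 = 122.43 million.
Not in labor force = 83.17 + 10.70 + 1.74 + 18.01 = 113.62 million (those not working and not actively searching are outside the labor force — including those who want a job but have given up searching).
Civilian working-age population = 122.43 + 113.62 = 236.05 million.
Unemployment rate = 13.10 / 122.43 = 10.70%.
Labor force participation rate = 122.43 / 236.05 = 51.87%.

Unemployment rate ≈ 10.70%; labor force participation rate ≈ 51.87%.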